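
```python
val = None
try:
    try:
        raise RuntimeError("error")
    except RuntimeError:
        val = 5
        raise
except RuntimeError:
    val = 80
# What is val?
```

Step-by-step execution trace:
1. Inner try: `raise RuntimeError("error")` raises RuntimeError.
2. Inner `except RuntimeError` matches → val = 5.
3. bare `raise` re-raises the same RuntimeError.
4. Outer `except RuntimeError` matches → val = 80.
Result: 80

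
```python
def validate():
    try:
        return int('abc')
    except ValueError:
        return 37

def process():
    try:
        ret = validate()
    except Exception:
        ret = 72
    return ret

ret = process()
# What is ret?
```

Step-by-step execution trace:
1. `process()` calls `validate()`.
2. In validate: `int('abc')` raises ValueError; `except ValueError` catches it → returns 37.
3. In process: `ret = validate()` → ret = 37. No exception reaches process.
4. `except Exception` is skipped; process returns 37.
5. ret = 37.
Result: 37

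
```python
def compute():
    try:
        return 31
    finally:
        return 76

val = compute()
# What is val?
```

Step-by-step execution trace:
1. `compute()` enters try: `return 31` sets pending return value 31.
2. Before returning, `finally: return 76` runs and overrides the pending return.
3. compute() returns 76 → val = 76.
Result: 76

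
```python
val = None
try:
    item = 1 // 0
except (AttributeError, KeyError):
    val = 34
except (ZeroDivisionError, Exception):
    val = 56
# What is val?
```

Step-by-step execution trace:
1. `item = 1 // 0` raises ZeroDivisionError.
2. `except (AttributeError, KeyError)` does not match ZeroDivisionError; skipped.
3. `except (ZeroDivisionError, Exception)` matches (ZeroDivisionError is in the tuple) → val = 56.
Result: 56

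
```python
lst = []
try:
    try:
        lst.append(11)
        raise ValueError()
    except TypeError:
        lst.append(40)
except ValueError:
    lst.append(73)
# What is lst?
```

Step-by-step execution trace:
1. Inner try: `lst.append(11)` → lst = [11].
2. `raise ValueError()` raises ValueError.
3. Inner `except TypeError` does not match ValueError; exception propagates to outer try.
4. Outer `except ValueError` matches → `lst.append(73)` → lst = [11, 73].
Result: [11, 73]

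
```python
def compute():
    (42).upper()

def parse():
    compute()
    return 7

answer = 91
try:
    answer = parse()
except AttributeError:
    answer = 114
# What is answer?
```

Step-by-step execution trace:
1. answer starts at 91.
2. try: `parse()` calls `compute()`.
3. `compute()` evaluates `(42).upper()`, which raises AttributeError; it propagates through parse (uncaught).
4. `return 7` in parse is not reached; the assignment to answer does not complete.
5. `except AttributeError` matches → answer = 114.
Result: 114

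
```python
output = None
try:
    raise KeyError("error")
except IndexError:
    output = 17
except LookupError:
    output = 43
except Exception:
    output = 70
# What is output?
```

Step-by-step execution trace:
1. `raise KeyError(...)` raises KeyError.
2. `except IndexError` does not match (KeyError is not a subclass of IndexError); skipped.
3. `except LookupError` matches (KeyError is a subclass of LookupError) → output = 43.
4. `except Exception` is not reached.
Result: 43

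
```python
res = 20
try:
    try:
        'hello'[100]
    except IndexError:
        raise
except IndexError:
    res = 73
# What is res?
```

Step-by-step execution trace:
1. Inner try: `'hello'[100]` raises IndexError.
2. Inner `except IndexError` matches; bare `raise` re-raises the same IndexError.
3. Outer `except IndexError` matches → res = 73.
Result: 73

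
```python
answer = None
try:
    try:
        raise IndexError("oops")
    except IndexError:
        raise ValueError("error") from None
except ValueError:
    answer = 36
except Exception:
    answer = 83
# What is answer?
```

Step-by-step execution trace:
1. Inner try raises IndexError; inner `except IndexError` catches it.
2. `raise ValueError(...) from None` raises ValueError (from None suppresses __context__, but the active exception is still ValueError).
3. Outer `except ValueError` matches → answer = 36.
4. `except Exception` is not reached.
Result: 36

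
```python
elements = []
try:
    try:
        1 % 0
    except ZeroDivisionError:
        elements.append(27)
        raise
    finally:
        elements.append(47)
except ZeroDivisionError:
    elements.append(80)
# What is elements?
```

Step-by-step execution trace:
1. Inner try: `1 % 0` raises ZeroDivisionError.
2. Inner `except ZeroDivisionError` matches → `elements.append(27)` → elements = [27].
3. bare `raise` re-raises ZeroDivisionError.
4. Inner `finally` runs during unwinding: `elements.append(47)` → elements = [27, 47].
5. Outer `except ZeroDivisionError` matches → `elements.append(80)` → elements = [27, 47, 80].
Result: [27, 47, 80]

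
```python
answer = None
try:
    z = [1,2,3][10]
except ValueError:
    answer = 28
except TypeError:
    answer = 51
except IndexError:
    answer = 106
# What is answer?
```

Step-by-step execution trace:
1. `z = [1,2,3][10]` raises IndexError.
2. `except ValueError` does not match IndexError; skipped.
3. `except TypeError` does not match IndexError; skipped.
4. `except IndexError` matches → answer = 106.
Result: 106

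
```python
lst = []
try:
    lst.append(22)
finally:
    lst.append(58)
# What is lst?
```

Step-by-step execution trace:
1. try: `lst.append(22)` → lst = [22].
2. The try body completes without raising.
3. finally always runs: `lst.append(58)` → lst = [22, 58].
Result: [22, 58]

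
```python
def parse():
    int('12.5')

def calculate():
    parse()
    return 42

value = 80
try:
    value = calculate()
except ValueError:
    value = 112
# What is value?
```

Step-by-step execution trace:
1. value starts at 80.
2. try: `calculate()` calls `parse()`.
3. `parse()` evaluates `int('12.5')`, which raises ValueError; it propagates through calculate (uncaught).
4. `return 42` in calculate is not reached; the assignment to value does not complete.
5. `except ValueError` matches → value = 112.
Result: 112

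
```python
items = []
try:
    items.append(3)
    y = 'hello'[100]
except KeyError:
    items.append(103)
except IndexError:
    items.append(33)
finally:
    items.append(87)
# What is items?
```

Step-by-step execution trace:
1. try: `items.append(3)` → items = [3].
2. `y = 'hello'[100]` raises IndexError.
3. `except KeyError` does not match IndexError; skipped.
4. `except IndexError` matches → `items.append(33)` → items = [3, 33].
5. finally always runs: `items.append(87)` → items = [3, 33, 87].
Result: [3, 33, 87]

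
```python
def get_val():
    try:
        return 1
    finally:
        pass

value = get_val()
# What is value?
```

Step-by-step execution trace:
1. `get_val()` enters try: `return 1` sets pending return value 1.
2. Before returning, `finally: pass` runs (no effect).
3. get_val() returns 1 → value = 1.
Result: 1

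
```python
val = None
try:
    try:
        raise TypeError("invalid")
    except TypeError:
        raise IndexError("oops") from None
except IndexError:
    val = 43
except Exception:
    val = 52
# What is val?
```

Step-by-step execution trace:
1. Inner try raises TypeError; inner `except TypeError` catches it.
2. `raise IndexError(...) from None` raises IndexError (from None suppresses __context__, but the active exception is still IndexError).
3. Outer `except IndexError` matches → val = 43.
4. `except Exception` is not reached.
Result: 43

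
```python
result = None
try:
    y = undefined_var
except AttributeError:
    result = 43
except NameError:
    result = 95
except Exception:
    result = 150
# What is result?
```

Step-by-step execution trace:
1. `y = undefined_var` raises NameError.
2. `except AttributeError` does not match NameError; skipped.
3. `except NameError` matches → result = 95.
4. Remaining except clauses are skipped.
Result: 95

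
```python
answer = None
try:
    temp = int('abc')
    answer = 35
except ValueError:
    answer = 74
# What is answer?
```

Step-by-step execution trace:
1. `temp = int('abc')` raises ValueError.
2. `answer = 35` is not reached.
3. `except ValueError` matches → answer = 74.
Result: 74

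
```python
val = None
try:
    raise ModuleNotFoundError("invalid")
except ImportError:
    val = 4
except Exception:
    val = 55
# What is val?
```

Step-by-step execution trace:
1. `raise ModuleNotFoundError(...)` raises ModuleNotFoundError.
2. `except ImportError` matches (ModuleNotFoundError is a subclass of ImportError) → val = 4.
3. `except Exception` is not reached.
Result: 4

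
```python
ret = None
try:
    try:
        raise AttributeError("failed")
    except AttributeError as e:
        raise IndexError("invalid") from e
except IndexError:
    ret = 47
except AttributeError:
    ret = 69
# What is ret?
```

Step-by-step execution trace:
1. Inner try raises AttributeError; inner `except AttributeError as e` catches it.
2. `raise IndexError(...) from e` raises IndexError (AttributeError is attached as __cause__, but only IndexError is active).
3. Outer `except IndexError` matches → ret = 47.
4. `except AttributeError` is not reached.
Result: 47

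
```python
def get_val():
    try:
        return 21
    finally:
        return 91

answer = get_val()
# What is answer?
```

Step-by-step execution trace:
1. `get_val()` enters try: `return 21` sets pending return value 21.
2. Before returning, `finally: return 91` runs and overrides the pending return.
3. get_val() returns 91 → answer = 91.
Result: 91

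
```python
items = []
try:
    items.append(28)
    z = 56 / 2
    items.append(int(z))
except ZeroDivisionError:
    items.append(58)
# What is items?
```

Step-by-step execution trace:
1. try: `items.append(28)` → items = [28].
2. `z = 56 / 2` → z = 28.0. No exception raised.
3. `items.append(int(z))` → items = [28, 28].
4. `except ZeroDivisionError` is skipped (no exception was raised).
Result: [28, 28]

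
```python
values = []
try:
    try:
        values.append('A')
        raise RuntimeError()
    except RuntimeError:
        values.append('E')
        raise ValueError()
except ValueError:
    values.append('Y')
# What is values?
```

Step-by-step execution trace:
1. Inner try: `values.append('A')` → values = ['A'].
2. `raise RuntimeError()` raises RuntimeError.
3. Inner `except RuntimeError` matches → `values.append('E')` → values = ['A', 'E'].
4. `raise ValueError()` raises ValueError; propagates to outer try.
5. Outer `except ValueError` matches → `values.append('Y')` → values = ['A', 'E', 'Y'].
Result: ['A', 'E', 'Y']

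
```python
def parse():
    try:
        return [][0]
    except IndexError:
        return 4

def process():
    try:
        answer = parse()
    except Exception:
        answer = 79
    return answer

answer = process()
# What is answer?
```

Step-by-step execution trace:
1. `process()` calls `parse()`.
2. In parse: `[][0]` raises IndexError; `except IndexError` catches it → returns 4.
3. In process: `answer = parse()` → answer = 4. No exception reaches process.
4. `except Exception` is skipped; process returns 4.
5. answer = 4.
Result: 4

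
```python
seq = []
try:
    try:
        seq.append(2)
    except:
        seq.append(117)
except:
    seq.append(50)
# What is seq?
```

Step-by-step execution trace:
1. Inner try: `seq.append(2)` → seq = [2]. No exception raised.
2. Inner `except` is skipped.
3. Inner try completes normally; outer `except` is skipped.
Result: [2]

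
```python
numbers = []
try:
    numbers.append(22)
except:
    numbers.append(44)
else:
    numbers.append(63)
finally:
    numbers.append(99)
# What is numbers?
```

Step-by-step execution trace:
1. try: `numbers.append(22)` → numbers = [22]. No exception raised.
2. `except` is skipped.
3. `else` runs: `numbers.append(63)` → numbers = [22, 63].
4. `finally` always runs: `numbers.append(99)` → numbers = [22, 63, 99].
Result: [22, 63, 99]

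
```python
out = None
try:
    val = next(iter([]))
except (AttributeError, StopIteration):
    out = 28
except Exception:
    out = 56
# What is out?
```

Step-by-step execution trace:
1. `val = next(iter([]))` raises StopIteration.
2. `except (AttributeError, StopIteration)` matches (StopIteration is in the tuple) → out = 28.
3. `except Exception` is not reached.
Result: 28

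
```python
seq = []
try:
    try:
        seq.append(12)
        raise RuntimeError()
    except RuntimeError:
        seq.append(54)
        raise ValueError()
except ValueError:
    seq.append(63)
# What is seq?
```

Step-by-step execution trace:
1. Inner try: `seq.append(12)` → seq = [12].
2. `raise RuntimeError()` raises RuntimeError.
3. Inner `except RuntimeError` matches → `seq.append(54)` → seq = [12, 54].
4. `raise ValueError()` raises ValueError; propagates to outer try.
5. Outer `except ValueError` matches → `seq.append(63)` → seq = [12, 54, 63].
Result: [12, 54, 63]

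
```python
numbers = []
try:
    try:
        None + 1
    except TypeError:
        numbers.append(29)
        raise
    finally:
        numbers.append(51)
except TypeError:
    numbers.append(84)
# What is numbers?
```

Step-by-step execution trace:
1. Inner try: `None + 1` raises TypeError.
2. Inner `except TypeError` matches → `numbers.append(29)` → numbers = [29].
3. bare `raise` re-raises TypeError.
4. Inner `finally` runs during unwinding: `numbers.append(51)` → numbers = [29, 51].
5. Outer `except TypeError` matches → `numbers.append(84)` → numbers = [29, 51, 84].
Result: [29, 51, 84]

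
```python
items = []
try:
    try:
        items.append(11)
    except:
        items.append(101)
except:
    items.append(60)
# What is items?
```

Step-by-step execution trace:
1. Inner try: `items.append(11)` → items = [11]. No exception raised.
2. Inner `except` is skipped.
3. Inner try completes normally; outer `except` is skipped.
Result: [11]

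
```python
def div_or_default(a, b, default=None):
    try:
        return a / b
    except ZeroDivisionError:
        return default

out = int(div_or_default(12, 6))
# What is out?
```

Step-by-step execution trace:
1. `div_or_default(12, 6)` enters try: `return 12 / 6` → returns 2.0. No exception raised.
2. `except ZeroDivisionError` is skipped.
3. `int(2.0)` → 2 → out = 2.
Result: 2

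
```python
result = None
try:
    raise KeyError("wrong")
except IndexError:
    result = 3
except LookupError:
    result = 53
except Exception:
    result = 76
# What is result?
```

Step-by-step execution trace:
1. `raise KeyError(...)` raises KeyError.
2. `except IndexError` does not match (KeyError is not a subclass of IndexError); skipped.
3. `except LookupError` matches (KeyError is a subclass of LookupError) → result = 53.
4. `except Exception` is not reached.
Result: 53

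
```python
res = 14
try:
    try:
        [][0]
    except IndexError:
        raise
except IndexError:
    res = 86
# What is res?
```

Step-by-step execution trace:
1. Inner try: `[][0]` raises IndexError.
2. Inner `except IndexError` matches; bare `raise` re-raises the same IndexError.
3. Outer `except IndexError` matches → res = 86.
Result: 86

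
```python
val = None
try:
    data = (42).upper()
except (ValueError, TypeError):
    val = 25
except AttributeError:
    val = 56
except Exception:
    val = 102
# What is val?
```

Step-by-step execution trace:
1. `data = (42).upper()` raises AttributeError.
2. `except (ValueError, TypeError)` does not match AttributeError; skipped.
3. `except AttributeError` matches (exact type match) → val = 56.
4. `except Exception` is not reached.
Result: 56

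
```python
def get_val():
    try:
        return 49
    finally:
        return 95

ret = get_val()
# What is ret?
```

Step-by-step execution trace:
1. `get_val()` enters try: `return 49` sets pending return value 49.
2. Before returning, `finally: return 95` runs and overrides the pending return.
3. get_val() returns 95 → ret = 95.
Result: 95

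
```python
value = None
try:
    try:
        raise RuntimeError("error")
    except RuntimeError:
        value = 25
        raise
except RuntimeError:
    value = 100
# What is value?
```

Step-by-step execution trace:
1. Inner try: `raise RuntimeError("error")` raises RuntimeError.
2. Inner `except RuntimeError` matches → value = 25.
3. bare `raise` re-raises the same RuntimeError.
4. Outer `except RuntimeError` matches → value = 100.
Result: 100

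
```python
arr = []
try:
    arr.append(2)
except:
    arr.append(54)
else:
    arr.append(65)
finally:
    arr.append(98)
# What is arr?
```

Step-by-step execution trace:
1. try: `arr.append(2)` → arr = [2]. No exception raised.
2. `except` is skipped.
3. `else` runs: `arr.append(65)` → arr = [2, 65].
4. `finally` always runs: `arr.append(98)` → arr = [2, 65, 98].
Result: [2, 65, 98]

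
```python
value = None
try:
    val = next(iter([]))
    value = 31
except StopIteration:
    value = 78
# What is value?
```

Step-by-step execution trace:
1. `val = next(iter([]))` raises StopIteration.
2. `value = 31` is not reached.
3. `except StopIteration` matches → value = 78.
Result: 78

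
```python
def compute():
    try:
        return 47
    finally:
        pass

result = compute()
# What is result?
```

Step-by-step execution trace:
1. `compute()` enters try: `return 47` sets pending return value 47.
2. Before returning, `finally: pass` runs (no effect).
3. compute() returns 47 → result = 47.
Result: 47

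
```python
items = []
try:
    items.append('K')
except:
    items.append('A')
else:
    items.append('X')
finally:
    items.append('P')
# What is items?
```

Step-by-step execution trace:
1. try: `items.append('K')` → items = ['K']. No exception raised.
2. `except` is skipped.
3. `else` runs: `items.append('X')` → items = ['K', 'X'].
4. `finally` always runs: `items.append('P')` → items = ['K', 'X', 'P'].
Result: ['K', 'X', 'P']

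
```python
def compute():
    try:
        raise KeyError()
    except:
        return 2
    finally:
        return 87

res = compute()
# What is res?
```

Step-by-step execution trace:
1. `compute()` enters try: `raise KeyError()` raises KeyError.
2. bare `except` matches → `return 2` sets pending return value 2.
3. Before returning, `finally: return 87` runs and overrides the pending return.
4. compute() returns 87 → res = 87.
Result: 87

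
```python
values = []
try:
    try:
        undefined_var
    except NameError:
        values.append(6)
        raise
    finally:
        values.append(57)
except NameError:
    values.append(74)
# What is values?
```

Step-by-step execution trace:
1. Inner try: `undefined_var` raises NameError.
2. Inner `except NameError` matches → `values.append(6)` → values = [6].
3. bare `raise` re-raises NameError.
4. Inner `finally` runs during unwinding: `values.append(57)` → values = [6, 57].
5. Outer `except NameError` matches → `values.append(74)` → values = [6, 57, 74].
Result: [6, 57, 74]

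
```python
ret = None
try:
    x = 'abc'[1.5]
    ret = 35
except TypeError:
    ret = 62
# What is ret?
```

Step-by-step execution trace:
1. `x = 'abc'[1.5]` raises TypeError.
2. `ret = 35` is not reached.
3. `except TypeError` matches → ret = 62.
Result: 62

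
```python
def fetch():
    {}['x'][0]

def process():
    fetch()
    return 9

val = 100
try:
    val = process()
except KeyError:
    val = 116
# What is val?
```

Step-by-step execution trace:
1. val starts at 100.
2. try: `process()` calls `fetch()`.
3. `fetch()` evaluates `{}['x'][0]`, which raises KeyError; it propagates through process (uncaught).
4. `return 9` in process is not reached; the assignment to val does not complete.
5. `except KeyError` matches → val = 116.
Result: 116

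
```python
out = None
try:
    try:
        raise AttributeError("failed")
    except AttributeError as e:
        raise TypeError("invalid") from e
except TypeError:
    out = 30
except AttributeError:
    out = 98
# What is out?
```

Step-by-step execution trace:
1. Inner try raises AttributeError; inner `except AttributeError as e` catches it.
2. `raise TypeError(...) from e` raises TypeError (AttributeError is attached as __cause__, but only TypeError is active).
3. Outer `except TypeError` matches → out = 30.
4. `except AttributeError` is not reached.
Result: 30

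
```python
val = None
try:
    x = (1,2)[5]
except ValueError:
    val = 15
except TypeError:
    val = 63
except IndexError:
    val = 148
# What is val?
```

Step-by-step execution trace:
1. `x = (1,2)[5]` raises IndexError.
2. `except ValueError` does not match IndexError; skipped.
3. `except TypeError` does not match IndexError; skipped.
4. `except IndexError` matches → val = 148.
Result: 148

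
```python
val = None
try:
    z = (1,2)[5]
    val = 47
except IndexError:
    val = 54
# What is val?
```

Step-by-step execution trace:
1. `z = (1,2)[5]` raises IndexError.
2. `val = 47` is not reached.
3. `except IndexError` matches → val = 54.
Result: 54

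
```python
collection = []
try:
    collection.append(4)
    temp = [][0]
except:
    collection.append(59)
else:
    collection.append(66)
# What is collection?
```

Step-by-step execution trace:
1. try: `collection.append(4)` → collection = [4].
2. `temp = [][0]` raises IndexError.
3. bare `except` matches → `collection.append(59)` → collection = [4, 59].
4. `else` is skipped (an exception was raised).
Result: [4, 59]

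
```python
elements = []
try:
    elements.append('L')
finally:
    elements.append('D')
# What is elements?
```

Step-by-step execution trace:
1. try: `elements.append('L')` → elements = ['L'].
2. The try body completes without raising.
3. finally always runs: `elements.append('D')` → elements = ['L', 'D'].
Result: ['L', 'D']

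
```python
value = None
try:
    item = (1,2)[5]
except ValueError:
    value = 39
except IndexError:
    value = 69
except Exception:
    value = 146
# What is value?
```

Step-by-step execution trace:
1. `item = (1,2)[5]` raises IndexError.
2. `except ValueError` does not match IndexError; skipped.
3. `except IndexError` matches → value = 69.
4. Remaining except clauses are skipped.
Result: 69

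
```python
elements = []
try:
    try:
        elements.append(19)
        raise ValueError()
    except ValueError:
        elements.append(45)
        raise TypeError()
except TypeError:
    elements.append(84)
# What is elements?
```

Step-by-step execution trace:
1. Inner try: `elements.append(19)` → elements = [19].
2. `raise ValueError()` raises ValueError.
3. Inner `except ValueError` matches → `elements.append(45)` → elements = [19, 45].
4. `raise TypeError()` raises TypeError; propagates to outer try.
5. Outer `except TypeError` matches → `elements.append(84)` → elements = [19, 45, 84].
Result: [19, 45, 84]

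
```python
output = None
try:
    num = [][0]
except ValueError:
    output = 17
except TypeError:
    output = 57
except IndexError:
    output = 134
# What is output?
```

Step-by-step execution trace:
1. `num = [][0]` raises IndexError.
2. `except ValueError` does not match IndexError; skipped.
3. `except TypeError` does not match IndexError; skipped.
4. `except IndexError` matches → output = 134.
Result: 134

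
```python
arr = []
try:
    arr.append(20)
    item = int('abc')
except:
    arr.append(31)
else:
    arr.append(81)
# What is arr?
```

Step-by-step execution trace:
1. try: `arr.append(20)` → arr = [20].
2. `item = int('abc')` raises ValueError.
3. bare `except` matches → `arr.append(31)` → arr = [20, 31].
4. `else` is skipped (an exception was raised).
Result: [20, 31]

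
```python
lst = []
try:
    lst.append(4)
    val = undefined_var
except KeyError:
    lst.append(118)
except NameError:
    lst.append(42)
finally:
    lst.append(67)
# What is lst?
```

Step-by-step execution trace:
1. try: `lst.append(4)` → lst = [4].
2. `val = undefined_var` raises NameError.
3. `except KeyError` does not match NameError; skipped.
4. `except NameError` matches → `lst.append(42)` → lst = [4, 42].
5. finally always runs: `lst.append(67)` → lst = [4, 42, 67].
Result: [4, 42, 67]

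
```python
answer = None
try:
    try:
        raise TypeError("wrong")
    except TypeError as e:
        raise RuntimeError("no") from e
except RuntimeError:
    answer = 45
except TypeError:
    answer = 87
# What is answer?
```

Step-by-step execution trace:
1. Inner try raises TypeError; inner `except TypeError as e` catches it.
2. `raise RuntimeError(...) from e` raises RuntimeError (TypeError is attached as __cause__, but only RuntimeError is active).
3. Outer `except RuntimeError` matches → answer = 45.
4. `except TypeError` is not reached.
Result: 45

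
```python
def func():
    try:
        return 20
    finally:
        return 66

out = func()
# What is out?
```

Step-by-step execution trace:
1. `func()` enters try: `return 20` sets pending return value 20.
2. Before returning, `finally: return 66` runs and overrides the pending return.
3. func() returns 66 → out = 66.
Result: 66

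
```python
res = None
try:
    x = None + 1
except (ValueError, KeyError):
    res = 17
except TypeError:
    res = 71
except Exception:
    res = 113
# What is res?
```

Step-by-step execution trace:
1. `x = None + 1` raises TypeError.
2. `except (ValueError, KeyError)` does not match TypeError; skipped.
3. `except TypeError` matches (exact type match) → res = 71.
4. `except Exception` is not reached.
Result: 71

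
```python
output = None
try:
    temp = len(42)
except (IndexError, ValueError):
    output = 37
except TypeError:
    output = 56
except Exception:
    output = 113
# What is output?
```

Step-by-step execution trace:
1. `temp = len(42)` raises TypeError.
2. `except (IndexError, ValueError)` does not match TypeError; skipped.
3. `except TypeError` matches (exact type match) → output = 56.
4. `except Exception` is not reached.
Result: 56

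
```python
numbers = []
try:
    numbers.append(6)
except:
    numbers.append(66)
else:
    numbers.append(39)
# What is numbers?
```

Step-by-step execution trace:
1. try: `numbers.append(6)` → numbers = [6]. No exception raised.
2. `except` is skipped.
3. `else` runs (try completed without exception): `numbers.append(39)` → numbers = [6, 39].
Result: [6, 39]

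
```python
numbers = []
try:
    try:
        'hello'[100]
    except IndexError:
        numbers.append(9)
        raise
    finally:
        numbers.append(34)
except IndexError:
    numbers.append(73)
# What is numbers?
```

Step-by-step execution trace:
1. Inner try: `'hello'[100]` raises IndexError.
2. Inner `except IndexError` matches → `numbers.append(9)` → numbers = [9].
3. bare `raise` re-raises IndexError.
4. Inner `finally` runs during unwinding: `numbers.append(34)` → numbers = [9, 34].
5. Outer `except IndexError` matches → `numbers.append(73)` → numbers = [9, 34, 73].
Result: [9, 34, 73]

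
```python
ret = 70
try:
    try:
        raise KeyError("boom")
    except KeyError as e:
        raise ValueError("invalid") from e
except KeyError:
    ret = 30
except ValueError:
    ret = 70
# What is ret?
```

Step-by-step execution trace:
1. Inner try raises KeyError; inner `except KeyError as e` catches it.
2. `raise ValueError(...) from e` raises ValueError (KeyError is attached as __cause__, but only ValueError is active).
3. Outer `except KeyError` does not match ValueError; skipped.
4. Outer `except ValueError` matches → ret = 70.
Result: 70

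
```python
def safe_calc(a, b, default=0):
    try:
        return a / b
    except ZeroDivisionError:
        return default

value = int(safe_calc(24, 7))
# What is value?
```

Step-by-step execution trace:
1. `safe_calc(24, 7)` enters try: `return 24 / 7` → returns 3.4285714285714284. No exception raised.
2. `except ZeroDivisionError` is skipped.
3. `int(3.4285714285714284)` → 3 → value = 3.
Result: 3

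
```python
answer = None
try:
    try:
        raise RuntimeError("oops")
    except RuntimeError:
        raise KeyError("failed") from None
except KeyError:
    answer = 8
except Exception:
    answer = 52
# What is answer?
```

Step-by-step execution trace:
1. Inner try raises RuntimeError; inner `except RuntimeError` catches it.
2. `raise KeyError(...) from None` raises KeyError (from None suppresses __context__, but the active exception is still KeyError).
3. Outer `except KeyError` matches → answer = 8.
4. `except Exception` is not reached.
Result: 8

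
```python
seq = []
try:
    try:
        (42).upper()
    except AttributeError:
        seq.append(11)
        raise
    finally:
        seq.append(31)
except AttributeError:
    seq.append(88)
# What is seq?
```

Step-by-step execution trace:
1. Inner try: `(42).upper()` raises AttributeError.
2. Inner `except AttributeError` matches → `seq.append(11)` → seq = [11].
3. bare `raise` re-raises AttributeError.
4. Inner `finally` runs during unwinding: `seq.append(31)` → seq = [11, 31].
5. Outer `except AttributeError` matches → `seq.append(88)` → seq = [11, 31, 88].
Result: [11, 31, 88]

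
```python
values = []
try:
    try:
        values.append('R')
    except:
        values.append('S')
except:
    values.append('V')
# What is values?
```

Step-by-step execution trace:
1. Inner try: `values.append('R')` → values = ['R']. No exception raised.
2. Inner `except` is skipped.
3. Inner try completes normally; outer `except` is skipped.
Result: ['R']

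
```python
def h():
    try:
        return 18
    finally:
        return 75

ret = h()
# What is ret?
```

Step-by-step execution trace:
1. `h()` enters try: `return 18` sets pending return value 18.
2. Before returning, `finally: return 75` runs and overrides the pending return.
3. h() returns 75 → ret = 75.
Result: 75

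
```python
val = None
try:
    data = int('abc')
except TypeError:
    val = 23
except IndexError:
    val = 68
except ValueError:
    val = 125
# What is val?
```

Step-by-step execution trace:
1. `data = int('abc')` raises ValueError.
2. `except TypeError` does not match ValueError; skipped.
3. `except IndexError` does not match ValueError; skipped.
4. `except ValueError` matches → val = 125.
Result: 125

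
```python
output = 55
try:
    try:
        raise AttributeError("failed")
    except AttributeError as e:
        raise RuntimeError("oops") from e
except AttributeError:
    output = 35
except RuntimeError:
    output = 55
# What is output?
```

Step-by-step execution trace:
1. Inner try raises AttributeError; inner `except AttributeError as e` catches it.
2. `raise RuntimeError(...) from e` raises RuntimeError (AttributeError is attached as __cause__, but only RuntimeError is active).
3. Outer `except AttributeError` does not match RuntimeError; skipped.
4. Outer `except RuntimeError` matches → output = 55.
Result: 55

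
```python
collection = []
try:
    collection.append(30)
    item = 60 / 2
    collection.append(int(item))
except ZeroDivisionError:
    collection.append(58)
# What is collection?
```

Step-by-step execution trace:
1. try: `collection.append(30)` → collection = [30].
2. `item = 60 / 2` → item = 30.0. No exception raised.
3. `collection.append(int(item))` → collection = [30, 30].
4. `except ZeroDivisionError` is skipped (no exception was raised).
Result: [30, 30]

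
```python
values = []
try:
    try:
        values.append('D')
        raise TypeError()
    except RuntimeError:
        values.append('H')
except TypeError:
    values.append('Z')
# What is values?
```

Step-by-step execution trace:
1. Inner try: `values.append('D')` → values = ['D'].
2. `raise TypeError()` raises TypeError.
3. Inner `except RuntimeError` does not match TypeError; exception propagates to outer try.
4. Outer `except TypeError` matches → `values.append('Z')` → values = ['D', 'Z'].
Result: ['D', 'Z']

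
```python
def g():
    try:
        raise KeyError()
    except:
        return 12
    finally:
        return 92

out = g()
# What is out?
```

Step-by-step execution trace:
1. `g()` enters try: `raise KeyError()` raises KeyError.
2. bare `except` matches → `return 12` sets pending return value 12.
3. Before returning, `finally: return 92` runs and overrides the pending return.
4. g() returns 92 → out = 92.
Result: 92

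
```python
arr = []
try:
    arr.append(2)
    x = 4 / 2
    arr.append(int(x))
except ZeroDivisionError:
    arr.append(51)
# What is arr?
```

Step-by-step execution trace:
1. try: `arr.append(2)` → arr = [2].
2. `x = 4 / 2` → x = 2.0. No exception raised.
3. `arr.append(int(x))` → arr = [2, 2].
4. `except ZeroDivisionError` is skipped (no exception was raised).
Result: [2, 2]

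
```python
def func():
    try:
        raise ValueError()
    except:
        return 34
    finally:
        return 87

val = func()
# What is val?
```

Step-by-step execution trace:
1. `func()` enters try: `raise ValueError()` raises ValueError.
2. bare `except` matches → `return 34` sets pending return value 34.
3. Before returning, `finally: return 87` runs and overrides the pending return.
4. func() returns 87 → val = 87.
Result: 87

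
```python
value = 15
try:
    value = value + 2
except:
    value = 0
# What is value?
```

Step-by-step execution trace:
1. value starts at 15.
2. try: `value = value + 2` → value = 17. No exception raised.
3. `except` is skipped.
Result: 17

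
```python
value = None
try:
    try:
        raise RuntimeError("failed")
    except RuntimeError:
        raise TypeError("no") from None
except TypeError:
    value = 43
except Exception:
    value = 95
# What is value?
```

Step-by-step execution trace:
1. Inner try raises RuntimeError; inner `except RuntimeError` catches it.
2. `raise TypeError(...) from None` raises TypeError (from None suppresses __context__, but the active exception is still TypeError).
3. Outer `except TypeError` matches → value = 43.
4. `except Exception` is not reached.
Result: 43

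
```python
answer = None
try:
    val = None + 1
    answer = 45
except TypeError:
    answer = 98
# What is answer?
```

Step-by-step execution trace:
1. `val = None + 1` raises TypeError.
2. `answer = 45` is not reached.
3. `except TypeError` matches → answer = 98.
Result: 98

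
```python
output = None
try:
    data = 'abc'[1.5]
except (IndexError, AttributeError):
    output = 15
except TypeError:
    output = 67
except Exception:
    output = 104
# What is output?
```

Step-by-step execution trace:
1. `data = 'abc'[1.5]` raises TypeError.
2. `except (IndexError, AttributeError)` does not match TypeError; skipped.
3. `except TypeError` matches (exact type match) → output = 67.
4. `except Exception` is not reached.
Result: 67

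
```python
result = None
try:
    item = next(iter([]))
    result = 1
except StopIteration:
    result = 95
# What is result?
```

Step-by-step execution trace:
1. `item = next(iter([]))` raises StopIteration.
2. `result = 1` is not reached.
3. `except StopIteration` matches → result = 95.
Result: 95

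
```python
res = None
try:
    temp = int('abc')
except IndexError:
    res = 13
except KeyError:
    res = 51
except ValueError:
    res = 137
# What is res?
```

Step-by-step execution trace:
1. `temp = int('abc')` raises ValueError.
2. `except IndexError` does not match ValueError; skipped.
3. `except KeyError` does not match ValueError; skipped.
4. `except ValueError` matches → res = 137.
Result: 137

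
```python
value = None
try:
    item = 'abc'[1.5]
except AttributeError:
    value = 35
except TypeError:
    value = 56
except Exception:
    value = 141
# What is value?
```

Step-by-step execution trace:
1. `item = 'abc'[1.5]` raises TypeError.
2. `except AttributeError` does not match TypeError; skipped.
3. `except TypeError` matches → value = 56.
4. Remaining except clauses are skipped.
Result: 56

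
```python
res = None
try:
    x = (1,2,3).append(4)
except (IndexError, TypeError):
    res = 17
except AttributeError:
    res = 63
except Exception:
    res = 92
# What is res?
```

Step-by-step execution trace:
1. `x = (1,2,3).append(4)` raises AttributeError.
2. `except (IndexError, TypeError)` does not match AttributeError; skipped.
3. `except AttributeError` matches (exact type match) → res = 63.
4. `except Exception` is not reached.
Result: 63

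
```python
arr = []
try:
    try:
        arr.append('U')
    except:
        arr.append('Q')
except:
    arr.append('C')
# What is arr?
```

Step-by-step execution trace:
1. Inner try: `arr.append('U')` → arr = ['U']. No exception raised.
2. Inner `except` is skipped.
3. Inner try completes normally; outer `except` is skipped.
Result: ['U']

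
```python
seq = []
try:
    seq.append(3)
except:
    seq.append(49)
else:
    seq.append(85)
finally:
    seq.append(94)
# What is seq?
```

Step-by-step execution trace:
1. try: `seq.append(3)` → seq = [3]. No exception raised.
2. `except` is skipped.
3. `else` runs: `seq.append(85)` → seq = [3, 85].
4. `finally` always runs: `seq.append(94)` → seq = [3, 85, 94].
Result: [3, 85, 94]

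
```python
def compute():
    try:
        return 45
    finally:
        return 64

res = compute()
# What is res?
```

Step-by-step execution trace:
1. `compute()` enters try: `return 45` sets pending return value 45.
2. Before returning, `finally: return 64` runs and overrides the pending return.
3. compute() returns 64 → res = 64.
Result: 64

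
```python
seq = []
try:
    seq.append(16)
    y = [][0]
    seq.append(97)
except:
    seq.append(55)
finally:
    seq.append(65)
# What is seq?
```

Step-by-step execution trace:
1. try: `seq.append(16)` → seq = [16].
2. `y = [][0]` raises IndexError; `seq.append(97)` is not reached.
3. bare `except` matches → `seq.append(55)` → seq = [16, 55].
4. finally always runs: `seq.append(65)` → seq = [16, 55, 65].
Result: [16, 55, 65]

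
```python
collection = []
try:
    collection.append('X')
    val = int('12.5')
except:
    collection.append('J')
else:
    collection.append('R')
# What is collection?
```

Step-by-step execution trace:
1. try: `collection.append('X')` → collection = ['X'].
2. `val = int('12.5')` raises ValueError.
3. bare `except` matches → `collection.append('J')` → collection = ['X', 'J'].
4. `else` is skipped (an exception was raised).
Result: ['X', 'J']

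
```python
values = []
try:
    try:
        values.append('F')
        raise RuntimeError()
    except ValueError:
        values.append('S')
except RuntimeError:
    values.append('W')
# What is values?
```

Step-by-step execution trace:
1. Inner try: `values.append('F')` → values = ['F'].
2. `raise RuntimeError()` raises RuntimeError.
3. Inner `except ValueError` does not match RuntimeError; exception propagates to outer try.
4. Outer `except RuntimeError` matches → `values.append('W')` → values = ['F', 'W'].
Result: ['F', 'W']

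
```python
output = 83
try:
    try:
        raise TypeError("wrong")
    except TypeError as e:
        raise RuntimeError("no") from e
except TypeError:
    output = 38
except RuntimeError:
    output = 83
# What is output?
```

Step-by-step execution trace:
1. Inner try raises TypeError; inner `except TypeError as e` catches it.
2. `raise RuntimeError(...) from e` raises RuntimeError (TypeError is attached as __cause__, but only RuntimeError is active).
3. Outer `except TypeError` does not match RuntimeError; skipped.
4. Outer `except RuntimeError` matches → output = 83.
Result: 83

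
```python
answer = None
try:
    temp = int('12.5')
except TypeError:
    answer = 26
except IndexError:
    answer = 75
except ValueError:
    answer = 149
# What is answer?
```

Step-by-step execution trace:
1. `temp = int('12.5')` raises ValueError.
2. `except TypeError` does not match ValueError; skipped.
3. `except IndexError` does not match ValueError; skipped.
4. `except ValueError` matches → answer = 149.
Result: 149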